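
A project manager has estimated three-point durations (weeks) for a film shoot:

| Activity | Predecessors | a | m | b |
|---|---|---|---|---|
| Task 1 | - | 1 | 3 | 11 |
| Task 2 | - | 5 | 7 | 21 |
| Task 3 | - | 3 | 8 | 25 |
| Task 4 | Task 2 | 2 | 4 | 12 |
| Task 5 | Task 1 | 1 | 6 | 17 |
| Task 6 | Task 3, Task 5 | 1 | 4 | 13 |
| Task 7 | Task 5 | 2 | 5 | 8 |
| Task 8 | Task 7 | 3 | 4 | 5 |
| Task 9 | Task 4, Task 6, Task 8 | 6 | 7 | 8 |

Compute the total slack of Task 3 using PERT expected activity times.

te_Task 1 = (1 + 4·3 + 11)/6 = 24/6 = 4
te_Task 2 = (5 + 4·7 + 21)/6 = 54/6 = 9
te_Task 3 = (3 + 4·8 + 25)/6 = 60/6 = 10
te_Task 4 = (2 + 4·4 + 12)/6 = 30/6 = 5
te_Task 5 = (1 + 4·6 + 17)/6 = 42/6 = 7
te_Task 6 = (1 + 4·4 + 13)/6 = 30/6 = 5
te_Task 7 = (2 + 4·5 + 8)/6 = 30/6 = 5
te_Task 8 = (3 + 4·4 + 5)/6 = 24/6 = 4
te_Task 9 = (6 + 4·7 + 8)/6 = 42/6 = 7

Forward pass:
ES_Task 1 = 0; EF_Task 1 = 4
ES_Task 2 = 0; EF_Task 2 = 9
ES_Task 3 = 0; EF_Task 3 = 10
ES_Task 4 = 9; EF_Task 4 = 9+5 = 14
ES_Task 5 = 4; EF_Task 5 = 4+7 = 11
ES_Task 6 = max(EF_Task 3=10, EF_Task 5=11) = 11; EF_Task 6 = 11+5 = 16
ES_Task 7 = 11; EF_Task 7 = 11+5 = 16
ES_Task 8 = 16; EF_Task 8 = 16+4 = 20
ES_Task 9 = max(EF_Task 4=14, EF_Task 6=16, EF_Task 8=20) = 20; EF_Task 9 = 20+7 = 27
Expected project duration μ = 27 weeks. Critical path: Task 1 → Task 5 → Task 7 → Task 8 → Task 9.

Backward pass:
LF_Task 9 = 27; LS_Task 9 = 27−7 = 20
LF_Task 8 = LS_Task 9 = 20; LS_Task 8 = 20−4 = 16
LF_Task 7 = LS_Task 8 = 16; LS_Task 7 = 16−5 = 11
LF_Task 6 = LS_Task 9 = 20; LS_Task 6 = 20−5 = 15
LF_Task 5 = min(LS_Task 6=15, LS_Task 7=11) = 11; LS_Task 5 = 11−7 = 4
LF_Task 4 = LS_Task 9 = 20; LS_Task 4 = 20−5 = 15
LF_Task 3 = LS_Task 6 = 15; LS_Task 3 = 15−10 = 5
LF_Task 2 = LS_Task 4 = 15; LS_Task 2 = 15−9 = 6
LF_Task 1 = LS_Task 5 = 4; LS_Task 1 = 4−4 = 0
Slack_Task 3 = LS_Task 3 − ES_Task 3 = 5 − 0 = 5

5 weeks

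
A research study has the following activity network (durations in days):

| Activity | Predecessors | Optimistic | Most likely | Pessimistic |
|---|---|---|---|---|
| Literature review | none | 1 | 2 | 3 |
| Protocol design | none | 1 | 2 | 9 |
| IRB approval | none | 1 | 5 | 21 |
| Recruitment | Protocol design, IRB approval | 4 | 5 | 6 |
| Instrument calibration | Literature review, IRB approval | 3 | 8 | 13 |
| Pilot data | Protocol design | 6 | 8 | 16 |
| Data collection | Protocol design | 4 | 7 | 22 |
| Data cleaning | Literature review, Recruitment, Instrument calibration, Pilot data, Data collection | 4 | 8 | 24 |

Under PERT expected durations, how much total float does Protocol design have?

te_Literature review = (1 + 4·2 + 3)/6 = 12/6 = 2
te_Protocol design = (1 + 4·2 + 9)/6 = 18/6 = 3
te_IRB approval = (1 + 4·5 + 21)/6 = 42/6 = 7
te_Recruitment = (4 + 4·5 + 6)/6 = 30/6 = 5
te_Instrument calibration = (3 + 4·8 + 13)/6 = 48/6 = 8
te_Pilot data = (6 + 4·8 + 16)/6 = 54/6 = 9
te_Data collection = (4 + 4·7 + 22)/6 = 54/6 = 9
te_Data cleaning = (4 + 4·8 + 24)/6 = 60/6 = 10

Forward pass:
ES_Literature review = 0; EF_Literature review = 2
ES_Protocol design = 0; EF_Protocol design = 3
ES_IRB approval = 0; EF_IRB approval = 7
ES_Recruitment = max(EF_Protocol design=3, EF_IRB approval=7) = 7; EF_Recruitment = 7+5 = 12
ES_Instrument calibration = max(EF_Literature review=2, EF_IRB approval=7) = 7; EF_Instrument calibration = 7+8 = 15
ES_Pilot data = 3; EF_Pilot data = 3+9 = 12
ES_Data collection = 3; EF_Data collection = 3+9 = 12
ES_Data cleaning = max(EF_Literature review=2, EF_Recruitment=12, EF_Instrument calibration=15, EF_Pilot data=12, EF_Data collection=12) = 15; EF_Data cleaning = 15+10 = 25
Expected project duration μ = 25 days. Critical path: IRB approval → Instrument calibration → Data cleaning.

Backward pass:
LF_Data cleaning = 25; LS_Data cleaning = 25−10 = 15
LF_Data collection = LS_Data cleaning = 15; LS_Data collection = 15−9 = 6
LF_Pilot data = LS_Data cleaning = 15; LS_Pilot data = 15−9 = 6
LF_Instrument calibration = LS_Data cleaning = 15; LS_Instrument calibration = 15−8 = 7
LF_Recruitment = LS_Data cleaning = 15; LS_Recruitment = 15−5 = 10
LF_IRB approval = min(LS_Recruitment=10, LS_Instrument calibration=7) = 7; LS_IRB approval = 7−7 = 0
LF_Protocol design = min(LS_Recruitment=10, LS_Pilot data=6, LS_Data collection=6) = 6; LS_Protocol design = 6−3 = 3
LF_Literature review = min(LS_Instrument calibration=7, LS_Data cleaning=15) = 7; LS_Literature review = 7−2 = 5
Slack_Protocol design = LS_Protocol design − ES_Protocol design = 3 − 0 = 3

3 days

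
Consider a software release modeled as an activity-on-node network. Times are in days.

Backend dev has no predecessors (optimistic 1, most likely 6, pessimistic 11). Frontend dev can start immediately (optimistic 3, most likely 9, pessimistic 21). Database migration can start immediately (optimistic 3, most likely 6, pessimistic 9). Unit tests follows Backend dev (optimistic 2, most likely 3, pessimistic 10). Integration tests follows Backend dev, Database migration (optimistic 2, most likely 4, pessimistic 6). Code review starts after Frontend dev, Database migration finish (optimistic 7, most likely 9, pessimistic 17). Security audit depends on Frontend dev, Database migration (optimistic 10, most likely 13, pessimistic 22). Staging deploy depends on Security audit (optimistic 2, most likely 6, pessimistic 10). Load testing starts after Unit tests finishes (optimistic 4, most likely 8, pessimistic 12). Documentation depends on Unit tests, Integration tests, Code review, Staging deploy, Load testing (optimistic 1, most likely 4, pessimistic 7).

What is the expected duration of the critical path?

34 days

te_Backend dev = (1 + 4·6 + 11)/6 = 36/6 = 6
te_Frontend dev = (3 + 4·9 + 21)/6 = 60/6 = 10
te_Database migration = (3 + 4·6 + 9)/6 = 36/6 = 6
te_Unit tests = (2 + 4·3 + 10)/6 = 24/6 = 4
te_Integration tests = (2 + 4·4 + 6)/6 = 24/6 = 4
te_Code review = (7 + 4·9 + 17)/6 = 60/6 = 10
te_Security audit = (10 + 4·13 + 22)/6 = 84/6 = 14
te_Staging deploy = (2 + 4·6 + 10)/6 = 36/6 = 6
te_Load testing = (4 + 4·8 + 12)/6 = 48/6 = 8
te_Documentation = (1 + 4·4 + 7)/6 = 24/6 = 4

Forward pass:
ES_Backend dev = 0; EF_Backend dev = 6
ES_Frontend dev = 0; EF_Frontend dev = 10
ES_Database migration = 0; EF_Database migration = 6
ES_Unit tests = 6; EF_Unit tests = 6+4 = 10
ES_Integration tests = max(EF_Backend dev=6, EF_Database migration=6) = 6; EF_Integration tests = 6+4 = 10
ES_Code review = max(EF_Frontend dev=10, EF_Database migration=6) = 10; EF_Code review = 10+10 = 20
ES_Security audit = max(EF_Frontend dev=10, EF_Database migration=6) = 10; EF_Security audit = 10+14 = 24
ES_Staging deploy = 24; EF_Staging deploy = 24+6 = 30
ES_Load testing = 10; EF_Load testing = 10+8 = 18
ES_Documentation = max(EF_Unit tests=10, EF_Integration tests=10, EF_Code review=20, EF_Staging deploy=30, EF_Load testing=18) = 30; EF_Documentation = 30+4 = 34
Expected project duration μ = 34 days. Critical path: Frontend dev → Security audit → Staging deploy → Documentation.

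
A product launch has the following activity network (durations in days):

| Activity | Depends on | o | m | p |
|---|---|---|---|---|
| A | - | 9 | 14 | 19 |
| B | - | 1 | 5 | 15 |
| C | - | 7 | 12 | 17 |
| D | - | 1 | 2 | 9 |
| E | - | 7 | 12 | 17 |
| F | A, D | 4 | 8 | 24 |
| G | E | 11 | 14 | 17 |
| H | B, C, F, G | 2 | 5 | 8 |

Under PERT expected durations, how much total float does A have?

2 days

te_A = (9 + 4·14 + 19)/6 = 84/6 = 14
te_B = (1 + 4·5 + 15)/6 = 36/6 = 6
te_C = (7 + 4·12 + 17)/6 = 72/6 = 12
te_D = (1 + 4·2 + 9)/6 = 18/6 = 3
te_E = (7 + 4·12 + 17)/6 = 72/6 = 12
te_F = (4 + 4·8 + 24)/6 = 60/6 = 10
te_G = (11 + 4·14 + 17)/6 = 84/6 = 14
te_H = (2 + 4·5 + 8)/6 = 30/6 = 5

Forward pass:
ES_A = 0; EF_A = 14
ES_B = 0; EF_B = 6
ES_C = 0; EF_C = 12
ES_D = 0; EF_D = 3
ES_E = 0; EF_E = 12
ES_F = max(EF_A=14, EF_D=3) = 14; EF_F = 14+10 = 24
ES_G = 12; EF_G = 12+14 = 26
ES_H = max(EF_B=6, EF_C=12, EF_F=24, EF_G=26) = 26; EF_H = 26+5 = 31
Expected project duration μ = 31 days. Critical path: E → G → H.

Backward pass:
LF_H = 31; LS_H = 31−5 = 26
LF_G = LS_H = 26; LS_G = 26−14 = 12
LF_F = LS_H = 26; LS_F = 26−10 = 16
LF_E = LS_G = 12; LS_E = 12−12 = 0
LF_D = LS_F = 16; LS_D = 16−3 = 13
LF_C = LS_H = 26; LS_C = 26−12 = 14
LF_B = LS_H = 26; LS_B = 26−6 = 20
LF_A = LS_F = 16; LS_A = 16−14 = 2
Slack_A = LS_A − ES_A = 2 − 0 = 2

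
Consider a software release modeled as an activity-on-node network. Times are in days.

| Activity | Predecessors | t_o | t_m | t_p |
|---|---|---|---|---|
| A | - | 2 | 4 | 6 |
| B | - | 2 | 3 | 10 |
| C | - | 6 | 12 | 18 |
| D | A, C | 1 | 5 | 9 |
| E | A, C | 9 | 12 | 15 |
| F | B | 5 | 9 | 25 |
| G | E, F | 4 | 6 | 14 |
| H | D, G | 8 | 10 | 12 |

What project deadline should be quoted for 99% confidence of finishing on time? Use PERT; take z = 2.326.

te_A = (2 + 4·4 + 6)/6 = 24/6 = 4; σ²_A = ((6−2)/6)² = 0.444
te_B = (2 + 4·3 + 10)/6 = 24/6 = 4; σ²_B = ((10−2)/6)² = 1.778
te_C = (6 + 4·12 + 18)/6 = 72/6 = 12; σ²_C = ((18−6)/6)² = 4.000
te_D = (1 + 4·5 + 9)/6 = 30/6 = 5; σ²_D = ((9−1)/6)² = 1.778
te_E = (9 + 4·12 + 15)/6 = 72/6 = 12; σ²_E = ((15−9)/6)² = 1.000
te_F = (5 + 4·9 + 25)/6 = 66/6 = 11; σ²_F = ((25−5)/6)² = 11.111
te_G = (4 + 4·6 + 14)/6 = 42/6 = 7; σ²_G = ((14−4)/6)² = 2.778
te_H = (8 + 4·10 + 12)/6 = 60/6 = 10; σ²_H = ((12−8)/6)² = 0.444

Forward pass:
ES_A = 0; EF_A = 4
ES_B = 0; EF_B = 4
ES_C = 0; EF_C = 12
ES_D = max(EF_A=4, EF_C=12) = 12; EF_D = 12+5 = 17
ES_E = max(EF_A=4, EF_C=12) = 12; EF_E = 12+12 = 24
ES_F = 4; EF_F = 4+11 = 15
ES_G = max(EF_E=24, EF_F=15) = 24; EF_G = 24+7 = 31
ES_H = max(EF_D=17, EF_G=31) = 31; EF_H = 31+10 = 41
Expected project duration μ = 41 days. Critical path: C → E → G → H.

Variance along critical path = 4.000 + 1.000 + 2.778 + 0.444 = 8.222; σ = 2.867 days.
D = μ + z·σ = 41 + 2.326·2.867 = 47.7 days

47.7 days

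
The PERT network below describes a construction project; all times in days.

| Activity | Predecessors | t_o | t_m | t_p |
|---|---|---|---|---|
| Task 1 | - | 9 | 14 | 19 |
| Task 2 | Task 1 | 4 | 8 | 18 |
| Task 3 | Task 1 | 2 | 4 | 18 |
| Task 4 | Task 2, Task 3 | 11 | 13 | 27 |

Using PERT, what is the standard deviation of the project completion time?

te_Task 1 = (9 + 4·14 + 19)/6 = 84/6 = 14; σ²_Task 1 = ((19−9)/6)² = 2.778
te_Task 2 = (4 + 4·8 + 18)/6 = 54/6 = 9; σ²_Task 2 = ((18−4)/6)² = 5.444
te_Task 3 = (2 + 4·4 + 18)/6 = 36/6 = 6; σ²_Task 3 = ((18−2)/6)² = 7.111
te_Task 4 = (11 + 4·13 + 27)/6 = 90/6 = 15; σ²_Task 4 = ((27−11)/6)² = 7.111

Forward pass:
ES_Task 1 = 0; EF_Task 1 = 14
ES_Task 2 = 14; EF_Task 2 = 14+9 = 23
ES_Task 3 = 14; EF_Task 3 = 14+6 = 20
ES_Task 4 = max(EF_Task 2=23, EF_Task 3=20) = 23; EF_Task 4 = 23+15 = 38
Expected project duration μ = 38 days. Critical path: Task 1 → Task 2 → Task 4.

Variance along critical path = 2.778 + 5.444 + 7.111 = 15.333
σ = √15.333 = 3.916 days

3.92 days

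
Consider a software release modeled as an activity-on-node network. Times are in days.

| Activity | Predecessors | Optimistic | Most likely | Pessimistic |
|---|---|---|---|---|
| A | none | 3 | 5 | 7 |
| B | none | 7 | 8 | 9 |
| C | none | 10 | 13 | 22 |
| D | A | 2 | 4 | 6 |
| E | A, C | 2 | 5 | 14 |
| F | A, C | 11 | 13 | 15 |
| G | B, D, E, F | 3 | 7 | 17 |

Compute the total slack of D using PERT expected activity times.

18 days

te_A = (3 + 4·5 + 7)/6 = 30/6 = 5
te_B = (7 + 4·8 + 9)/6 = 48/6 = 8
te_C = (10 + 4·13 + 22)/6 = 84/6 = 14
te_D = (2 + 4·4 + 6)/6 = 24/6 = 4
te_E = (2 + 4·5 + 14)/6 = 36/6 = 6
te_F = (11 + 4·13 + 15)/6 = 78/6 = 13
te_G = (3 + 4·7 + 17)/6 = 48/6 = 8

Forward pass:
ES_A = 0; EF_A = 5
ES_B = 0; EF_B = 8
ES_C = 0; EF_C = 14
ES_D = 5; EF_D = 5+4 = 9
ES_E = max(EF_A=5, EF_C=14) = 14; EF_E = 14+6 = 20
ES_F = max(EF_A=5, EF_C=14) = 14; EF_F = 14+13 = 27
ES_G = max(EF_B=8, EF_D=9, EF_E=20, EF_F=27) = 27; EF_G = 27+8 = 35
Expected project duration μ = 35 days. Critical path: C → F → G.

Backward pass:
LF_G = 35; LS_G = 35−8 = 27
LF_F = LS_G = 27; LS_F = 27−13 = 14
LF_E = LS_G = 27; LS_E = 27−6 = 21
LF_D = LS_G = 27; LS_D = 27−4 = 23
LF_C = min(LS_E=21, LS_F=14) = 14; LS_C = 14−14 = 0
LF_B = LS_G = 27; LS_B = 27−8 = 19
LF_A = min(LS_D=23, LS_E=21, LS_F=14) = 14; LS_A = 14−5 = 9
Slack_D = LS_D − ES_D = 23 − 5 = 18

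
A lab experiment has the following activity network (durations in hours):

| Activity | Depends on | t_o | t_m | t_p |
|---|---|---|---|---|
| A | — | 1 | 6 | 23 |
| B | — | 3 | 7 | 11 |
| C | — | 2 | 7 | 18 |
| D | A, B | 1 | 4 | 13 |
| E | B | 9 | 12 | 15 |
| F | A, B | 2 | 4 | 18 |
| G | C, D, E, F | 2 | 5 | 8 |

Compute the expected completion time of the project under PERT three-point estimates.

te_A = (1 + 4·6 + 23)/6 = 48/6 = 8
te_B = (3 + 4·7 + 11)/6 = 42/6 = 7
te_C = (2 + 4·7 + 18)/6 = 48/6 = 8
te_D = (1 + 4·4 + 13)/6 = 30/6 = 5
te_E = (9 + 4·12 + 15)/6 = 72/6 = 12
te_F = (2 + 4·4 + 18)/6 = 36/6 = 6
te_G = (2 + 4·5 + 8)/6 = 30/6 = 5

Forward pass:
ES_A = 0; EF_A = 8
ES_B = 0; EF_B = 7
ES_C = 0; EF_C = 8
ES_D = max(EF_A=8, EF_B=7) = 8; EF_D = 8+5 = 13
ES_E = 7; EF_E = 7+12 = 19
ES_F = max(EF_A=8, EF_B=7) = 8; EF_F = 8+6 = 14
ES_G = max(EF_C=8, EF_D=13, EF_E=19, EF_F=14) = 19; EF_G = 19+5 = 24
Expected project duration μ = 24 hours. Critical path: B → E → G.

24 hours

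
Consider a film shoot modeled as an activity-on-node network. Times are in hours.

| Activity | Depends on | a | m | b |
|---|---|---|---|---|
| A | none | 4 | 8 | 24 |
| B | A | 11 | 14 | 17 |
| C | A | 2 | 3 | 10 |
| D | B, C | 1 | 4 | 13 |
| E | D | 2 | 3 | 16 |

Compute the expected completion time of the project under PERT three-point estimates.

34 hours

te_A = (4 + 4·8 + 24)/6 = 60/6 = 10
te_B = (11 + 4·14 + 17)/6 = 84/6 = 14
te_C = (2 + 4·3 + 10)/6 = 24/6 = 4
te_D = (1 + 4·4 + 13)/6 = 30/6 = 5
te_E = (2 + 4·3 + 16)/6 = 30/6 = 5

Forward pass:
ES_A = 0; EF_A = 10
ES_B = 10; EF_B = 10+14 = 24
ES_C = 10; EF_C = 10+4 = 14
ES_D = max(EF_B=24, EF_C=14) = 24; EF_D = 24+5 = 29
ES_E = 29; EF_E = 29+5 = 34
Expected project duration μ = 34 hours. Critical path: A → B → D → E.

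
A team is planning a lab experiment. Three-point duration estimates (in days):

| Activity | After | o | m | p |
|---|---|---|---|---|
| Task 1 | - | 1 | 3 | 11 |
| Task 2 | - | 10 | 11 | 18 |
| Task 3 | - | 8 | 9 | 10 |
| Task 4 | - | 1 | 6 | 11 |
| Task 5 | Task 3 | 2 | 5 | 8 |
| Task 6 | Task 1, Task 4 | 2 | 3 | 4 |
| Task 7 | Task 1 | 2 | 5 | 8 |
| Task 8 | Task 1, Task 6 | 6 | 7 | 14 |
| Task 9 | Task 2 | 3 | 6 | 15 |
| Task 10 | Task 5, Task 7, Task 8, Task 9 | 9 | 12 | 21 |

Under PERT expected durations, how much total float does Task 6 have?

te_Task 1 = (1 + 4·3 + 11)/6 = 24/6 = 4
te_Task 2 = (10 + 4·11 + 18)/6 = 72/6 = 12
te_Task 3 = (8 + 4·9 + 10)/6 = 54/6 = 9
te_Task 4 = (1 + 4·6 + 11)/6 = 36/6 = 6
te_Task 5 = (2 + 4·5 + 8)/6 = 30/6 = 5
te_Task 6 = (2 + 4·3 + 4)/6 = 18/6 = 3
te_Task 7 = (2 + 4·5 + 8)/6 = 30/6 = 5
te_Task 8 = (6 + 4·7 + 14)/6 = 48/6 = 8
te_Task 9 = (3 + 4·6 + 15)/6 = 42/6 = 7
te_Task 10 = (9 + 4·12 + 21)/6 = 78/6 = 13

Forward pass:
ES_Task 1 = 0; EF_Task 1 = 4
ES_Task 2 = 0; EF_Task 2 = 12
ES_Task 3 = 0; EF_Task 3 = 9
ES_Task 4 = 0; EF_Task 4 = 6
ES_Task 5 = 9; EF_Task 5 = 9+5 = 14
ES_Task 6 = max(EF_Task 1=4, EF_Task 4=6) = 6; EF_Task 6 = 6+3 = 9
ES_Task 7 = 4; EF_Task 7 = 4+5 = 9
ES_Task 8 = max(EF_Task 1=4, EF_Task 6=9) = 9; EF_Task 8 = 9+8 = 17
ES_Task 9 = 12; EF_Task 9 = 12+7 = 19
ES_Task 10 = max(EF_Task 5=14, EF_Task 7=9, EF_Task 8=17, EF_Task 9=19) = 19; EF_Task 10 = 19+13 = 32
Expected project duration μ = 32 days. Critical path: Task 2 → Task 9 → Task 10.

Backward pass:
LF_Task 10 = 32; LS_Task 10 = 32−13 = 19
LF_Task 9 = LS_Task 10 = 19; LS_Task 9 = 19−7 = 12
LF_Task 8 = LS_Task 10 = 19; LS_Task 8 = 19−8 = 11
LF_Task 7 = LS_Task 10 = 19; LS_Task 7 = 19−5 = 14
LF_Task 6 = LS_Task 8 = 11; LS_Task 6 = 11−3 = 8
LF_Task 5 = LS_Task 10 = 19; LS_Task 5 = 19−5 = 14
LF_Task 4 = LS_Task 6 = 8; LS_Task 4 = 8−6 = 2
LF_Task 3 = LS_Task 5 = 14; LS_Task 3 = 14−9 = 5
LF_Task 2 = LS_Task 9 = 12; LS_Task 2 = 12−12 = 0
LF_Task 1 = min(LS_Task 6=8, LS_Task 7=14, LS_Task 8=11) = 8; LS_Task 1 = 8−4 = 4
Slack_Task 6 = LS_Task 6 − ES_Task 6 = 8 − 6 = 2

2 days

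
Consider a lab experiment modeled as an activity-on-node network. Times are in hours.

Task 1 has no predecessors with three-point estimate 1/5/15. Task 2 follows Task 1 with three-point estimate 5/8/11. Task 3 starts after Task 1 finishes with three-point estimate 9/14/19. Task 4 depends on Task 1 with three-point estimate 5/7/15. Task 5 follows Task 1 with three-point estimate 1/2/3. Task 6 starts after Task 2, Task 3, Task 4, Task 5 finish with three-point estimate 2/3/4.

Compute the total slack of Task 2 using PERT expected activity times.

te_Task 1 = (1 + 4·5 + 15)/6 = 36/6 = 6
te_Task 2 = (5 + 4·8 + 11)/6 = 48/6 = 8
te_Task 3 = (9 + 4·14 + 19)/6 = 84/6 = 14
te_Task 4 = (5 + 4·7 + 15)/6 = 48/6 = 8
te_Task 5 = (1 + 4·2 + 3)/6 = 12/6 = 2
te_Task 6 = (2 + 4·3 + 4)/6 = 18/6 = 3

Forward pass:
ES_Task 1 = 0; EF_Task 1 = 6
ES_Task 2 = 6; EF_Task 2 = 6+8 = 14
ES_Task 3 = 6; EF_Task 3 = 6+14 = 20
ES_Task 4 = 6; EF_Task 4 = 6+8 = 14
ES_Task 5 = 6; EF_Task 5 = 6+2 = 8
ES_Task 6 = max(EF_Task 2=14, EF_Task 3=20, EF_Task 4=14, EF_Task 5=8) = 20; EF_Task 6 = 20+3 = 23
Expected project duration μ = 23 hours. Critical path: Task 1 → Task 3 → Task 6.

Backward pass:
LF_Task 6 = 23; LS_Task 6 = 23−3 = 20
LF_Task 5 = LS_Task 6 = 20; LS_Task 5 = 20−2 = 18
LF_Task 4 = LS_Task 6 = 20; LS_Task 4 = 20−8 = 12
LF_Task 3 = LS_Task 6 = 20; LS_Task 3 = 20−14 = 6
LF_Task 2 = LS_Task 6 = 20; LS_Task 2 = 20−8 = 12
LF_Task 1 = min(LS_Task 2=12, LS_Task 3=6, LS_Task 4=12, LS_Task 5=18) = 6; LS_Task 1 = 6−6 = 0
Slack_Task 2 = LS_Task 2 − ES_Task 2 = 12 − 6 = 6

6 hours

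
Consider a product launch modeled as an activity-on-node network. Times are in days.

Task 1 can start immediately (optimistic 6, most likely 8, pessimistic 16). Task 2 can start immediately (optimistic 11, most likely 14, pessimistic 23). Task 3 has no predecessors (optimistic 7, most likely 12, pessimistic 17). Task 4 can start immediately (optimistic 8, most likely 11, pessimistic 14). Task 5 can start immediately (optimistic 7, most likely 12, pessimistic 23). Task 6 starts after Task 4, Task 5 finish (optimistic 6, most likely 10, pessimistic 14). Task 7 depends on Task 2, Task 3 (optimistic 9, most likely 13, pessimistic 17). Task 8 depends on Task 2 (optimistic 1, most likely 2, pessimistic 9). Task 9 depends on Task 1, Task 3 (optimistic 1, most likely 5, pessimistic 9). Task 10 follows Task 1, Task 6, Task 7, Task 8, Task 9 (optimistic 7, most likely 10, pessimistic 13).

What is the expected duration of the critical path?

38 days

te_Task 1 = (6 + 4·8 + 16)/6 = 54/6 = 9
te_Task 2 = (11 + 4·14 + 23)/6 = 90/6 = 15
te_Task 3 = (7 + 4·12 + 17)/6 = 72/6 = 12
te_Task 4 = (8 + 4·11 + 14)/6 = 66/6 = 11
te_Task 5 = (7 + 4·12 + 23)/6 = 78/6 = 13
te_Task 6 = (6 + 4·10 + 14)/6 = 60/6 = 10
te_Task 7 = (9 + 4·13 + 17)/6 = 78/6 = 13
te_Task 8 = (1 + 4·2 + 9)/6 = 18/6 = 3
te_Task 9 = (1 + 4·5 + 9)/6 = 30/6 = 5
te_Task 10 = (7 + 4·10 + 13)/6 = 60/6 = 10

Forward pass:
ES_Task 1 = 0; EF_Task 1 = 9
ES_Task 2 = 0; EF_Task 2 = 15
ES_Task 3 = 0; EF_Task 3 = 12
ES_Task 4 = 0; EF_Task 4 = 11
ES_Task 5 = 0; EF_Task 5 = 13
ES_Task 6 = max(EF_Task 4=11, EF_Task 5=13) = 13; EF_Task 6 = 13+10 = 23
ES_Task 7 = max(EF_Task 2=15, EF_Task 3=12) = 15; EF_Task 7 = 15+13 = 28
ES_Task 8 = 15; EF_Task 8 = 15+3 = 18
ES_Task 9 = max(EF_Task 1=9, EF_Task 3=12) = 12; EF_Task 9 = 12+5 = 17
ES_Task 10 = max(EF_Task 1=9, EF_Task 6=23, EF_Task 7=28, EF_Task 8=18, EF_Task 9=17) = 28; EF_Task 10 = 28+10 = 38
Expected project duration μ = 38 days. Critical path: Task 2 → Task 7 → Task 10.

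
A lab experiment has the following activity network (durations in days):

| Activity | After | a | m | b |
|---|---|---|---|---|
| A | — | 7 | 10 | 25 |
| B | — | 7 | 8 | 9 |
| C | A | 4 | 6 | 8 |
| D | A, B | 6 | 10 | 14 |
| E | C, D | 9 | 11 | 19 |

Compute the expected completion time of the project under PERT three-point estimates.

34 days

te_A = (7 + 4·10 + 25)/6 = 72/6 = 12
te_B = (7 + 4·8 + 9)/6 = 48/6 = 8
te_C = (4 + 4·6 + 8)/6 = 36/6 = 6
te_D = (6 + 4·10 + 14)/6 = 60/6 = 10
te_E = (9 + 4·11 + 19)/6 = 72/6 = 12

Forward pass:
ES_A = 0; EF_A = 12
ES_B = 0; EF_B = 8
ES_C = 12; EF_C = 12+6 = 18
ES_D = max(EF_A=12, EF_B=8) = 12; EF_D = 12+10 = 22
ES_E = max(EF_C=18, EF_D=22) = 22; EF_E = 22+12 = 34
Expected project duration μ = 34 days. Critical path: A → D → E.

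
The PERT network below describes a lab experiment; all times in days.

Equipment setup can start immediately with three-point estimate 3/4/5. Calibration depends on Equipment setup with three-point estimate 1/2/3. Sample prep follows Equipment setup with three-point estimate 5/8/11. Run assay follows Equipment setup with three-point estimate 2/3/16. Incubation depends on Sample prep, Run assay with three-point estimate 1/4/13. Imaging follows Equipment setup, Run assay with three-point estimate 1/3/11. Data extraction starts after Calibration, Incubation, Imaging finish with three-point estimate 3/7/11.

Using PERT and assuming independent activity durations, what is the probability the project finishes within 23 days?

0.352

te_Equipment setup = (3 + 4·4 + 5)/6 = 24/6 = 4; σ²_Equipment setup = ((5−3)/6)² = 0.111
te_Calibration = (1 + 4·2 + 3)/6 = 12/6 = 2; σ²_Calibration = ((3−1)/6)² = 0.111
te_Sample prep = (5 + 4·8 + 11)/6 = 48/6 = 8; σ²_Sample prep = ((11−5)/6)² = 1.000
te_Run assay = (2 + 4·3 + 16)/6 = 30/6 = 5; σ²_Run assay = ((16−2)/6)² = 5.444
te_Incubation = (1 + 4·4 + 13)/6 = 30/6 = 5; σ²_Incubation = ((13−1)/6)² = 4.000
te_Imaging = (1 + 4·3 + 11)/6 = 24/6 = 4; σ²_Imaging = ((11−1)/6)² = 2.778
te_Data extraction = (3 + 4·7 + 11)/6 = 42/6 = 7; σ²_Data extraction = ((11−3)/6)² = 1.778

Forward pass:
ES_Equipment setup = 0; EF_Equipment setup = 4
ES_Calibration = 4; EF_Calibration = 4+2 = 6
ES_Sample prep = 4; EF_Sample prep = 4+8 = 12
ES_Run assay = 4; EF_Run assay = 4+5 = 9
ES_Incubation = max(EF_Sample prep=12, EF_Run assay=9) = 12; EF_Incubation = 12+5 = 17
ES_Imaging = max(EF_Equipment setup=4, EF_Run assay=9) = 9; EF_Imaging = 9+4 = 13
ES_Data extraction = max(EF_Calibration=6, EF_Incubation=17, EF_Imaging=13) = 17; EF_Data extraction = 17+7 = 24
Expected project duration μ = 24 days. Critical path: Equipment setup → Sample prep → Incubation → Data extraction.

Variance along critical path = 0.111 + 1.000 + 4.000 + 1.778 = 6.889; σ = √6.889 = 2.625 days.
Z = (23 − 24) / 2.625 = -0.381
P(T ≤ 23) = Φ(-0.381) ≈ 0.352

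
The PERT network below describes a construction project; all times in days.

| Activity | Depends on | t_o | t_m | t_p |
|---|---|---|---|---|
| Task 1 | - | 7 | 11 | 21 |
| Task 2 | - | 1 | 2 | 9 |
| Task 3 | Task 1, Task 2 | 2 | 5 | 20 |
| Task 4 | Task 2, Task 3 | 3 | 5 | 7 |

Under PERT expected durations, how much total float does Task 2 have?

9 days

te_Task 1 = (7 + 4·11 + 21)/6 = 72/6 = 12
te_Task 2 = (1 + 4·2 + 9)/6 = 18/6 = 3
te_Task 3 = (2 + 4·5 + 20)/6 = 42/6 = 7
te_Task 4 = (3 + 4·5 + 7)/6 = 30/6 = 5

Forward pass:
ES_Task 1 = 0; EF_Task 1 = 12
ES_Task 2 = 0; EF_Task 2 = 3
ES_Task 3 = max(EF_Task 1=12, EF_Task 2=3) = 12; EF_Task 3 = 12+7 = 19
ES_Task 4 = max(EF_Task 2=3, EF_Task 3=19) = 19; EF_Task 4 = 19+5 = 24
Expected project duration μ = 24 days. Critical path: Task 1 → Task 3 → Task 4.

Backward pass:
LF_Task 4 = 24; LS_Task 4 = 24−5 = 19
LF_Task 3 = LS_Task 4 = 19; LS_Task 3 = 19−7 = 12
LF_Task 2 = min(LS_Task 3=12, LS_Task 4=19) = 12; LS_Task 2 = 12−3 = 9
LF_Task 1 = LS_Task 3 = 12; LS_Task 1 = 12−12 = 0
Slack_Task 2 = LS_Task 2 − ES_Task 2 = 9 − 0 = 9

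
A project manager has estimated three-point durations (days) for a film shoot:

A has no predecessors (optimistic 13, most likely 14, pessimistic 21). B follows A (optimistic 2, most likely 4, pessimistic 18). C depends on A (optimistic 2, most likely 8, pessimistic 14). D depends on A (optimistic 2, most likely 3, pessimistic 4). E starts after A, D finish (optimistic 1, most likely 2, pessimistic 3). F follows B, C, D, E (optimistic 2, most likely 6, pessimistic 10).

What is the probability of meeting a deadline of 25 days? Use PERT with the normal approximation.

0.073

te_A = (13 + 4·14 + 21)/6 = 90/6 = 15; σ²_A = ((21−13)/6)² = 1.778
te_B = (2 + 4·4 + 18)/6 = 36/6 = 6; σ²_B = ((18−2)/6)² = 7.111
te_C = (2 + 4·8 + 14)/6 = 48/6 = 8; σ²_C = ((14−2)/6)² = 4.000
te_D = (2 + 4·3 + 4)/6 = 18/6 = 3; σ²_D = ((4−2)/6)² = 0.111
te_E = (1 + 4·2 + 3)/6 = 12/6 = 2; σ²_E = ((3−1)/6)² = 0.111
te_F = (2 + 4·6 + 10)/6 = 36/6 = 6; σ²_F = ((10−2)/6)² = 1.778

Forward pass:
ES_A = 0; EF_A = 15
ES_B = 15; EF_B = 15+6 = 21
ES_C = 15; EF_C = 15+8 = 23
ES_D = 15; EF_D = 15+3 = 18
ES_E = max(EF_A=15, EF_D=18) = 18; EF_E = 18+2 = 20
ES_F = max(EF_B=21, EF_C=23, EF_D=18, EF_E=20) = 23; EF_F = 23+6 = 29
Expected project duration μ = 29 days. Critical path: A → C → F.

Variance along critical path = 1.778 + 4.000 + 1.778 = 7.556; σ = √7.556 = 2.749 days.
Z = (25 − 29) / 2.749 = -1.455
P(T ≤ 25) = Φ(-1.455) ≈ 0.073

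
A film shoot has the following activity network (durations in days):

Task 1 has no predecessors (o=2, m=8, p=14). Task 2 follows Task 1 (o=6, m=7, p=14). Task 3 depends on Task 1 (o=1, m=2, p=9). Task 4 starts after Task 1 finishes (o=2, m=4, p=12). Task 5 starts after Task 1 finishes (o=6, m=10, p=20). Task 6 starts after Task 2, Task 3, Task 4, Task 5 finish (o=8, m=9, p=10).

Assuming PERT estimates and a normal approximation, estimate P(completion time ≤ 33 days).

te_Task 1 = (2 + 4·8 + 14)/6 = 48/6 = 8; σ²_Task 1 = ((14−2)/6)² = 4.000
te_Task 2 = (6 + 4·7 + 14)/6 = 48/6 = 8; σ²_Task 2 = ((14−6)/6)² = 1.778
te_Task 3 = (1 + 4·2 + 9)/6 = 18/6 = 3; σ²_Task 3 = ((9−1)/6)² = 1.778
te_Task 4 = (2 + 4·4 + 12)/6 = 30/6 = 5; σ²_Task 4 = ((12−2)/6)² = 2.778
te_Task 5 = (6 + 4·10 + 20)/6 = 66/6 = 11; σ²_Task 5 = ((20−6)/6)² = 5.444
te_Task 6 = (8 + 4·9 + 10)/6 = 54/6 = 9; σ²_Task 6 = ((10−8)/6)² = 0.111

Forward pass:
ES_Task 1 = 0; EF_Task 1 = 8
ES_Task 2 = 8; EF_Task 2 = 8+8 = 16
ES_Task 3 = 8; EF_Task 3 = 8+3 = 11
ES_Task 4 = 8; EF_Task 4 = 8+5 = 13
ES_Task 5 = 8; EF_Task 5 = 8+11 = 19
ES_Task 6 = max(EF_Task 2=16, EF_Task 3=11, EF_Task 4=13, EF_Task 5=19) = 19; EF_Task 6 = 19+9 = 28
Expected project duration μ = 28 days. Critical path: Task 1 → Task 5 → Task 6.

Variance along critical path = 4.000 + 5.444 + 0.111 = 9.556; σ = √9.556 = 3.091 days.
Z = (33 − 28) / 3.091 = 1.617
P(T ≤ 33) = Φ(1.617) ≈ 0.947

0.947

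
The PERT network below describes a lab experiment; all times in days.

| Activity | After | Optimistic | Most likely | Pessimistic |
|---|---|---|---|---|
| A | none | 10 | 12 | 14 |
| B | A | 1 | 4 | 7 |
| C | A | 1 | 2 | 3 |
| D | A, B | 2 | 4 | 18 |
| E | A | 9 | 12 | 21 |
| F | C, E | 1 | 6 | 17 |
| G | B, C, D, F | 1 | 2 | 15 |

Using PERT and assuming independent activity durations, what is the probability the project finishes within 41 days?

te_A = (10 + 4·12 + 14)/6 = 72/6 = 12; σ²_A = ((14−10)/6)² = 0.444
te_B = (1 + 4·4 + 7)/6 = 24/6 = 4; σ²_B = ((7−1)/6)² = 1.000
te_C = (1 + 4·2 + 3)/6 = 12/6 = 2; σ²_C = ((3−1)/6)² = 0.111
te_D = (2 + 4·4 + 18)/6 = 36/6 = 6; σ²_D = ((18−2)/6)² = 7.111
te_E = (9 + 4·12 + 21)/6 = 78/6 = 13; σ²_E = ((21−9)/6)² = 4.000
te_F = (1 + 4·6 + 17)/6 = 42/6 = 7; σ²_F = ((17−1)/6)² = 7.111
te_G = (1 + 4·2 + 15)/6 = 24/6 = 4; σ²_G = ((15−1)/6)² = 5.444

Forward pass:
ES_A = 0; EF_A = 12
ES_B = 12; EF_B = 12+4 = 16
ES_C = 12; EF_C = 12+2 = 14
ES_D = max(EF_A=12, EF_B=16) = 16; EF_D = 16+6 = 22
ES_E = 12; EF_E = 12+13 = 25
ES_F = max(EF_C=14, EF_E=25) = 25; EF_F = 25+7 = 32
ES_G = max(EF_B=16, EF_C=14, EF_D=22, EF_F=32) = 32; EF_G = 32+4 = 36
Expected project duration μ = 36 days. Critical path: A → E → F → G.

Variance along critical path = 0.444 + 4.000 + 7.111 + 5.444 = 17.000; σ = √17.000 = 4.123 days.
Z = (41 − 36) / 4.123 = 1.213
P(T ≤ 41) = Φ(1.213) ≈ 0.887

0.887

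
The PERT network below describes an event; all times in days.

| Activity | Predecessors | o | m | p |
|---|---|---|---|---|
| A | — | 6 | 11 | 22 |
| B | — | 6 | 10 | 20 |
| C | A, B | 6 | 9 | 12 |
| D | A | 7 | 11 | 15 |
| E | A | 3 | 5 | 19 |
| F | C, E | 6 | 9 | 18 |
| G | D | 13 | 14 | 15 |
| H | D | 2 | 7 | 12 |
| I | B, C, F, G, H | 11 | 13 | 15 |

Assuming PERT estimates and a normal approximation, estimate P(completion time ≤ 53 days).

0.836

te_A = (6 + 4·11 + 22)/6 = 72/6 = 12; σ²_A = ((22−6)/6)² = 7.111
te_B = (6 + 4·10 + 20)/6 = 66/6 = 11; σ²_B = ((20−6)/6)² = 5.444
te_C = (6 + 4·9 + 12)/6 = 54/6 = 9; σ²_C = ((12−6)/6)² = 1.000
te_D = (7 + 4·11 + 15)/6 = 66/6 = 11; σ²_D = ((15−7)/6)² = 1.778
te_E = (3 + 4·5 + 19)/6 = 42/6 = 7; σ²_E = ((19−3)/6)² = 7.111
te_F = (6 + 4·9 + 18)/6 = 60/6 = 10; σ²_F = ((18−6)/6)² = 4.000
te_G = (13 + 4·14 + 15)/6 = 84/6 = 14; σ²_G = ((15−13)/6)² = 0.111
te_H = (2 + 4·7 + 12)/6 = 42/6 = 7; σ²_H = ((12−2)/6)² = 2.778
te_I = (11 + 4·13 + 15)/6 = 78/6 = 13; σ²_I = ((15−11)/6)² = 0.444

Forward pass:
ES_A = 0; EF_A = 12
ES_B = 0; EF_B = 11
ES_C = max(EF_A=12, EF_B=11) = 12; EF_C = 12+9 = 21
ES_D = 12; EF_D = 12+11 = 23
ES_E = 12; EF_E = 12+7 = 19
ES_F = max(EF_C=21, EF_E=19) = 21; EF_F = 21+10 = 31
ES_G = 23; EF_G = 23+14 = 37
ES_H = 23; EF_H = 23+7 = 30
ES_I = max(EF_B=11, EF_C=21, EF_F=31, EF_G=37, EF_H=30) = 37; EF_I = 37+13 = 50
Expected project duration μ = 50 days. Critical path: A → D → G → I.

Variance along critical path = 7.111 + 1.778 + 0.111 + 0.444 = 9.444; σ = √9.444 = 3.073 days.
Z = (53 − 50) / 3.073 = 0.976
P(T ≤ 53) = Φ(0.976) ≈ 0.836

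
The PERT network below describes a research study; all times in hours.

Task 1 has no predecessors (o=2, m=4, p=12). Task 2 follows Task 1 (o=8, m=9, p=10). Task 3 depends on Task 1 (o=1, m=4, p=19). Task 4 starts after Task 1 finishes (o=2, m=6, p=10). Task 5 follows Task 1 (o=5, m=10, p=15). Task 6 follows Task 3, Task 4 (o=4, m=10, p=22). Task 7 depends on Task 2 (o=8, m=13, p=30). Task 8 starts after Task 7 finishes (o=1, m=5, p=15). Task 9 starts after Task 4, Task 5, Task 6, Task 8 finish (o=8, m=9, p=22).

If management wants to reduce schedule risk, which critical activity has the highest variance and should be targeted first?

Task 7

te_Task 1 = (2 + 4·4 + 12)/6 = 30/6 = 5; σ²_Task 1 = ((12−2)/6)² = 2.778
te_Task 2 = (8 + 4·9 + 10)/6 = 54/6 = 9; σ²_Task 2 = ((10−8)/6)² = 0.111
te_Task 3 = (1 + 4·4 + 19)/6 = 36/6 = 6; σ²_Task 3 = ((19−1)/6)² = 9.000
te_Task 4 = (2 + 4·6 + 10)/6 = 36/6 = 6; σ²_Task 4 = ((10−2)/6)² = 1.778
te_Task 5 = (5 + 4·10 + 15)/6 = 60/6 = 10; σ²_Task 5 = ((15−5)/6)² = 2.778
te_Task 6 = (4 + 4·10 + 22)/6 = 66/6 = 11; σ²_Task 6 = ((22−4)/6)² = 9.000
te_Task 7 = (8 + 4·13 + 30)/6 = 90/6 = 15; σ²_Task 7 = ((30−8)/6)² = 13.444
te_Task 8 = (1 + 4·5 + 15)/6 = 36/6 = 6; σ²_Task 8 = ((15−1)/6)² = 5.444
te_Task 9 = (8 + 4·9 + 22)/6 = 66/6 = 11; σ²_Task 9 = ((22−8)/6)² = 5.444

Forward pass:
ES_Task 1 = 0; EF_Task 1 = 5
ES_Task 2 = 5; EF_Task 2 = 5+9 = 14
ES_Task 3 = 5; EF_Task 3 = 5+6 = 11
ES_Task 4 = 5; EF_Task 4 = 5+6 = 11
ES_Task 5 = 5; EF_Task 5 = 5+10 = 15
ES_Task 6 = max(EF_Task 3=11, EF_Task 4=11) = 11; EF_Task 6 = 11+11 = 22
ES_Task 7 = 14; EF_Task 7 = 14+15 = 29
ES_Task 8 = 29; EF_Task 8 = 29+6 = 35
ES_Task 9 = max(EF_Task 4=11, EF_Task 5=15, EF_Task 6=22, EF_Task 8=35) = 35; EF_Task 9 = 35+11 = 46
Expected project duration μ = 46 hours. Critical path: Task 1 → Task 2 → Task 7 → Task 8 → Task 9.

Variances on critical path: σ²_Task 1=2.778, σ²_Task 2=0.111, σ²_Task 7=13.444, σ²_Task 8=5.444, σ²_Task 9=5.444.
Largest is σ²_Task 7 = 13.444.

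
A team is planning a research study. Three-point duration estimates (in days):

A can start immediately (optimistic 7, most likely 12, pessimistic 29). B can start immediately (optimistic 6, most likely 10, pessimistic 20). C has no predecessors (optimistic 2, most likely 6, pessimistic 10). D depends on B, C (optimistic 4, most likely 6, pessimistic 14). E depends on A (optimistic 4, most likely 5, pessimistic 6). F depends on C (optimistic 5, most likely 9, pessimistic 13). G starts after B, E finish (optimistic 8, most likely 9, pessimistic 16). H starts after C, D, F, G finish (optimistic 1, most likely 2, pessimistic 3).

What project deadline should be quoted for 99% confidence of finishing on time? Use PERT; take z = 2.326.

te_A = (7 + 4·12 + 29)/6 = 84/6 = 14; σ²_A = ((29−7)/6)² = 13.444
te_B = (6 + 4·10 + 20)/6 = 66/6 = 11; σ²_B = ((20−6)/6)² = 5.444
te_C = (2 + 4·6 + 10)/6 = 36/6 = 6; σ²_C = ((10−2)/6)² = 1.778
te_D = (4 + 4·6 + 14)/6 = 42/6 = 7; σ²_D = ((14−4)/6)² = 2.778
te_E = (4 + 4·5 + 6)/6 = 30/6 = 5; σ²_E = ((6−4)/6)² = 0.111
te_F = (5 + 4·9 + 13)/6 = 54/6 = 9; σ²_F = ((13−5)/6)² = 1.778
te_G = (8 + 4·9 + 16)/6 = 60/6 = 10; σ²_G = ((16−8)/6)² = 1.778
te_H = (1 + 4·2 + 3)/6 = 12/6 = 2; σ²_H = ((3−1)/6)² = 0.111

Forward pass:
ES_A = 0; EF_A = 14
ES_B = 0; EF_B = 11
ES_C = 0; EF_C = 6
ES_D = max(EF_B=11, EF_C=6) = 11; EF_D = 11+7 = 18
ES_E = 14; EF_E = 14+5 = 19
ES_F = 6; EF_F = 6+9 = 15
ES_G = max(EF_B=11, EF_E=19) = 19; EF_G = 19+10 = 29
ES_H = max(EF_C=6, EF_D=18, EF_F=15, EF_G=29) = 29; EF_H = 29+2 = 31
Expected project duration μ = 31 days. Critical path: A → E → G → H.

Variance along critical path = 13.444 + 0.111 + 1.778 + 0.111 = 15.444; σ = 3.930 days.
D = μ + z·σ = 31 + 2.326·3.930 = 40.1 days

40.1 days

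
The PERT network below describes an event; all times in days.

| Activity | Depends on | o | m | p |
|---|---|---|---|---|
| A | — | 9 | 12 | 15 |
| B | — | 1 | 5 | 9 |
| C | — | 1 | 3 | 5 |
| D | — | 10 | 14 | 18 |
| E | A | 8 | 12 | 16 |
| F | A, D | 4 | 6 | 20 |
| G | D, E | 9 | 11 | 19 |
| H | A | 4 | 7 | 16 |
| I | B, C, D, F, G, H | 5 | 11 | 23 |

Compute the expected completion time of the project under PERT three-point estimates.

te_A = (9 + 4·12 + 15)/6 = 72/6 = 12
te_B = (1 + 4·5 + 9)/6 = 30/6 = 5
te_C = (1 + 4·3 + 5)/6 = 18/6 = 3
te_D = (10 + 4·14 + 18)/6 = 84/6 = 14
te_E = (8 + 4·12 + 16)/6 = 72/6 = 12
te_F = (4 + 4·6 + 20)/6 = 48/6 = 8
te_G = (9 + 4·11 + 19)/6 = 72/6 = 12
te_H = (4 + 4·7 + 16)/6 = 48/6 = 8
te_I = (5 + 4·11 + 23)/6 = 72/6 = 12

Forward pass:
ES_A = 0; EF_A = 12
ES_B = 0; EF_B = 5
ES_C = 0; EF_C = 3
ES_D = 0; EF_D = 14
ES_E = 12; EF_E = 12+12 = 24
ES_F = max(EF_A=12, EF_D=14) = 14; EF_F = 14+8 = 22
ES_G = max(EF_D=14, EF_E=24) = 24; EF_G = 24+12 = 36
ES_H = 12; EF_H = 12+8 = 20
ES_I = max(EF_B=5, EF_C=3, EF_D=14, EF_F=22, EF_G=36, EF_H=20) = 36; EF_I = 36+12 = 48
Expected project duration μ = 48 days. Critical path: A → E → G → I.

48 days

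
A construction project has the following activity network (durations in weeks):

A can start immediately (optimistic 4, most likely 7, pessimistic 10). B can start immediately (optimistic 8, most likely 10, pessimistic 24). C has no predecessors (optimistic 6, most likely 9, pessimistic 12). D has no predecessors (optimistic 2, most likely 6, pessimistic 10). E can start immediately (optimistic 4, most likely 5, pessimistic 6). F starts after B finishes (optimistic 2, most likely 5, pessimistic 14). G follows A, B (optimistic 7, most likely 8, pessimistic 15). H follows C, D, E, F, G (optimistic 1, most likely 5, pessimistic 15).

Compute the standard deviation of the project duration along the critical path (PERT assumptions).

3.79 weeks

te_A = (4 + 4·7 + 10)/6 = 42/6 = 7; σ²_A = ((10−4)/6)² = 1.000
te_B = (8 + 4·10 + 24)/6 = 72/6 = 12; σ²_B = ((24−8)/6)² = 7.111
te_C = (6 + 4·9 + 12)/6 = 54/6 = 9; σ²_C = ((12−6)/6)² = 1.000
te_D = (2 + 4·6 + 10)/6 = 36/6 = 6; σ²_D = ((10−2)/6)² = 1.778
te_E = (4 + 4·5 + 6)/6 = 30/6 = 5; σ²_E = ((6−4)/6)² = 0.111
te_F = (2 + 4·5 + 14)/6 = 36/6 = 6; σ²_F = ((14−2)/6)² = 4.000
te_G = (7 + 4·8 + 15)/6 = 54/6 = 9; σ²_G = ((15−7)/6)² = 1.778
te_H = (1 + 4·5 + 15)/6 = 36/6 = 6; σ²_H = ((15−1)/6)² = 5.444

Forward pass:
ES_A = 0; EF_A = 7
ES_B = 0; EF_B = 12
ES_C = 0; EF_C = 9
ES_D = 0; EF_D = 6
ES_E = 0; EF_E = 5
ES_F = 12; EF_F = 12+6 = 18
ES_G = max(EF_A=7, EF_B=12) = 12; EF_G = 12+9 = 21
ES_H = max(EF_C=9, EF_D=6, EF_E=5, EF_F=18, EF_G=21) = 21; EF_H = 21+6 = 27
Expected project duration μ = 27 weeks. Critical path: B → G → H.

Variance along critical path = 7.111 + 1.778 + 5.444 = 14.333
σ = √14.333 = 3.786 weeks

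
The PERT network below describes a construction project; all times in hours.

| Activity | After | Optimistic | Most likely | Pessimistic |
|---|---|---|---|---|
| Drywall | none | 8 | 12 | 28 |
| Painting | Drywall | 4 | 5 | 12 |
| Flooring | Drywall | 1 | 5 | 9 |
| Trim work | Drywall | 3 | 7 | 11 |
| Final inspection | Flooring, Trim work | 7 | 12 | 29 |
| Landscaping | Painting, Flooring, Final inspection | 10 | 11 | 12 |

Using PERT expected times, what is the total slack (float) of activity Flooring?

te_Drywall = (8 + 4·12 + 28)/6 = 84/6 = 14
te_Painting = (4 + 4·5 + 12)/6 = 36/6 = 6
te_Flooring = (1 + 4·5 + 9)/6 = 30/6 = 5
te_Trim work = (3 + 4·7 + 11)/6 = 42/6 = 7
te_Final inspection = (7 + 4·12 + 29)/6 = 84/6 = 14
te_Landscaping = (10 + 4·11 + 12)/6 = 66/6 = 11

Forward pass:
ES_Drywall = 0; EF_Drywall = 14
ES_Painting = 14; EF_Painting = 14+6 = 20
ES_Flooring = 14; EF_Flooring = 14+5 = 19
ES_Trim work = 14; EF_Trim work = 14+7 = 21
ES_Final inspection = max(EF_Flooring=19, EF_Trim work=21) = 21; EF_Final inspection = 21+14 = 35
ES_Landscaping = max(EF_Painting=20, EF_Flooring=19, EF_Final inspection=35) = 35; EF_Landscaping = 35+11 = 46
Expected project duration μ = 46 hours. Critical path: Drywall → Trim work → Final inspection → Landscaping.

Backward pass:
LF_Landscaping = 46; LS_Landscaping = 46−11 = 35
LF_Final inspection = LS_Landscaping = 35; LS_Final inspection = 35−14 = 21
LF_Trim work = LS_Final inspection = 21; LS_Trim work = 21−7 = 14
LF_Flooring = min(LS_Final inspection=21, LS_Landscaping=35) = 21; LS_Flooring = 21−5 = 16
LF_Painting = LS_Landscaping = 35; LS_Painting = 35−6 = 29
LF_Drywall = min(LS_Painting=29, LS_Flooring=16, LS_Trim work=14) = 14; LS_Drywall = 14−14 = 0
Slack_Flooring = LS_Flooring − ES_Flooring = 16 − 14 = 2

2 hours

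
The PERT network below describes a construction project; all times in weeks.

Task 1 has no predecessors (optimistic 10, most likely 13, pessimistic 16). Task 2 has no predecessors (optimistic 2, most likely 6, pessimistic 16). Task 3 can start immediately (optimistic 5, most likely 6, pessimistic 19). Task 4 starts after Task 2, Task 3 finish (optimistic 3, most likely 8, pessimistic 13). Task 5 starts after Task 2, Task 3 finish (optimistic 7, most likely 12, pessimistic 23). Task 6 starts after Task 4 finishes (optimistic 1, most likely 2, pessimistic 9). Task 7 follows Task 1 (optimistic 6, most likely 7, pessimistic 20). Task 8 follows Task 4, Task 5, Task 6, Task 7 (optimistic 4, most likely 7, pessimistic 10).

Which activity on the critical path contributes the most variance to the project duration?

te_Task 1 = (10 + 4·13 + 16)/6 = 78/6 = 13; σ²_Task 1 = ((16−10)/6)² = 1.000
te_Task 2 = (2 + 4·6 + 16)/6 = 42/6 = 7; σ²_Task 2 = ((16−2)/6)² = 5.444
te_Task 3 = (5 + 4·6 + 19)/6 = 48/6 = 8; σ²_Task 3 = ((19−5)/6)² = 5.444
te_Task 4 = (3 + 4·8 + 13)/6 = 48/6 = 8; σ²_Task 4 = ((13−3)/6)² = 2.778
te_Task 5 = (7 + 4·12 + 23)/6 = 78/6 = 13; σ²_Task 5 = ((23−7)/6)² = 7.111
te_Task 6 = (1 + 4·2 + 9)/6 = 18/6 = 3; σ²_Task 6 = ((9−1)/6)² = 1.778
te_Task 7 = (6 + 4·7 + 20)/6 = 54/6 = 9; σ²_Task 7 = ((20−6)/6)² = 5.444
te_Task 8 = (4 + 4·7 + 10)/6 = 42/6 = 7; σ²_Task 8 = ((10−4)/6)² = 1.000

Forward pass:
ES_Task 1 = 0; EF_Task 1 = 13
ES_Task 2 = 0; EF_Task 2 = 7
ES_Task 3 = 0; EF_Task 3 = 8
ES_Task 4 = max(EF_Task 2=7, EF_Task 3=8) = 8; EF_Task 4 = 8+8 = 16
ES_Task 5 = max(EF_Task 2=7, EF_Task 3=8) = 8; EF_Task 5 = 8+13 = 21
ES_Task 6 = 16; EF_Task 6 = 16+3 = 19
ES_Task 7 = 13; EF_Task 7 = 13+9 = 22
ES_Task 8 = max(EF_Task 4=16, EF_Task 5=21, EF_Task 6=19, EF_Task 7=22) = 22; EF_Task 8 = 22+7 = 29
Expected project duration μ = 29 weeks. Critical path: Task 1 → Task 7 → Task 8.

Variances on critical path: σ²_Task 1=1.000, σ²_Task 7=5.444, σ²_Task 8=1.000.
Largest is σ²_Task 7 = 5.444.

Task 7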